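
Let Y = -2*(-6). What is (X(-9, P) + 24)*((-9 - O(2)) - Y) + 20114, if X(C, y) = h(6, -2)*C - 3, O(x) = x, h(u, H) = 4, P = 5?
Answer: 20459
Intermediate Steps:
Y = 12
X(C, y) = -3 + 4*C (X(C, y) = 4*C - 3 = -3 + 4*C)
(X(-9, P) + 24)*((-9 - O(2)) - Y) + 20114 = ((-3 + 4*(-9)) + 24)*((-9 - 1*2) - 1*12) + 20114 = ((-3 - 36) + 24)*((-9 - 2) - 12) + 20114 = (-39 + 24)*(-11 - 12) + 20114 = -15*(-23) + 20114 = 345 + 20114 = 20459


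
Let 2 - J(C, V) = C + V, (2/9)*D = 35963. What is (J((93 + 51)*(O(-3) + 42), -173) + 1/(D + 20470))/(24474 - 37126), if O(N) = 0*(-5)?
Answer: 2141336909/4613007764 ≈ 0.46420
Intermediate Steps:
D = 323667/2 (D = (9/2)*35963 = 323667/2 ≈ 1.6183e+5)
O(N) = 0
J(C, V) = 2 - C - V (J(C, V) = 2 - (C + V) = 2 + (-C - V) = 2 - C - V)
(J((93 + 51)*(O(-3) + 42), -173) + 1/(D + 20470))/(24474 - 37126) = ((2 - (93 + 51)*(0 + 42) - 1*(-173)) + 1/(323667/2 + 20470))/(24474 - 37126) = ((2 - 144*42 + 173) + 1/(364607/2))/(-12652) = ((2 - 1*6048 + 173) + 2/364607)*(-1/12652) = ((2 - 6048 + 173) + 2/364607)*(-1/12652) = (-5873 + 2/364607)*(-1/12652) = -2141336909/364607*(-1/12652) = 2141336909/4613007764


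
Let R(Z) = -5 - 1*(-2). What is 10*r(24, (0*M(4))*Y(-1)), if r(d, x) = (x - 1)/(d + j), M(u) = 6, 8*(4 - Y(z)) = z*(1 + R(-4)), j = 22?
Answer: -5/23 ≈ -0.21739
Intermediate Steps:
R(Z) = -3 (R(Z) = -5 + 2 = -3)
Y(z) = 4 + z/4 (Y(z) = 4 - z*(1 - 3)/8 = 4 - z*(-2)/8 = 4 - (-1)*z/4 = 4 + z/4)
r(d, x) = (-1 + x)/(22 + d) (r(d, x) = (x - 1)/(d + 22) = (-1 + x)/(22 + d))
10*r(24, (0*M(4))*Y(-1)) = 10*((-1 + (0*6)*(4 + (¼)*(-1)))/(22 + 24)) = 10*((-1 + 0*(4 - ¼))/46) = 10*((-1 + 0*(15/4))/46) = 10*((-1 + 0)/46) = 10*((1/46)*(-1)) = 10*(-1/46) = -5/23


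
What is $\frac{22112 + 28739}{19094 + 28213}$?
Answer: $\frac{50851}{47307} \approx 1.0749$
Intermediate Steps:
$\frac{22112 + 28739}{19094 + 28213} = \frac{50851}{47307}$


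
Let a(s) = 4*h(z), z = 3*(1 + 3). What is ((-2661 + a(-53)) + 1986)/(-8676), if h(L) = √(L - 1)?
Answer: 75/964 - √11/2169 ≈ 0.076272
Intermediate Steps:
z = 12 (z = 3*4 = 12)
h(L) = √(-1 + L)
a(s) = 4*√11 (a(s) = 4*√(-1 + 12) = 4*√11)
((-2661 + a(-53)) + 1986)/(-8676) = ((-2661 + 4*√11) + 1986)/(-8676) = (-675 + 4*√11)*(-1/8676) = 75/964 - √11/2169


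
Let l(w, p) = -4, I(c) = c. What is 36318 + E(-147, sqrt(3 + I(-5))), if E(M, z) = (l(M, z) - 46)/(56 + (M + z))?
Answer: 300826544/8283 + 50*I*sqrt(2)/8283 ≈ 36319.0 + 0.0085368*I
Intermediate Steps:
E(M, z) = -50/(56 + M + z) (E(M, z) = (-4 - 46)/(56 + (M + z)) = -50/(56 + M + z))
36318 + E(-147, sqrt(3 + I(-5))) = 36318 - 50/(56 - 147 + sqrt(3 - 5)) = 36318 - 50/(56 - 147 + sqrt(-2)) = 36318 - 50/(56 - 147 + I*sqrt(2)) = 36318 - 50/(-91 + I*sqrt(2))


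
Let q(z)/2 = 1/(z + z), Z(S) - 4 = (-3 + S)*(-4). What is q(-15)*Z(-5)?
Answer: -12/5 ≈ -2.4000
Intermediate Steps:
Z(S) = 16 - 4*S (Z(S) = 4 + (-3 + S)*(-4) = 4 + (12 - 4*S) = 16 - 4*S)
q(z) = 1/z (q(z) = 2/(z + z) = 2/((2*z)) = 2*(1/(2*z)) = 1/z)
q(-15)*Z(-5) = (16 - 4*(-5))/(-15) = -(16 + 20)/15 = -1/15*36 = -12/5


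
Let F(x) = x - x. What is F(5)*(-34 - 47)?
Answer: 0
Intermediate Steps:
F(x) = 0
F(5)*(-34 - 47) = 0*(-34 - 47) = 0*(-81) = 0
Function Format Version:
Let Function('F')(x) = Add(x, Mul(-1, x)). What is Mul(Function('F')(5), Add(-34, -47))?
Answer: 0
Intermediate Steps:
Function('F')(x) = 0
Mul(Function('F')(5), Add(-34, -47)) = Mul(0, Add(-34, -47)) = Mul(0, -81) = 0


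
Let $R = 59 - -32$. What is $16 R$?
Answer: $1456$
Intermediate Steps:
$R = 91$ ($R = 59 + 32 = 91$)
$16 R = 16 \cdot 91 = 1456$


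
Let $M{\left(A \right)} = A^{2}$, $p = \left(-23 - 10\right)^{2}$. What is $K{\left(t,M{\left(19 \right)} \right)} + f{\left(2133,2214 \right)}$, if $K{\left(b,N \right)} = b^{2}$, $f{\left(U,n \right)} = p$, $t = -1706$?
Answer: $2911525$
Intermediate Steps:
$p = 1089$ ($p = \left(-33\right)^{2} = 1089$)
$f{\left(U,n \right)} = 1089$
$K{\left(t,M{\left(19 \right)} \right)} + f{\left(2133,2214 \right)} = \left(-1706\right)^{2} + 1089 = 2910436 + 1089 = 2911525$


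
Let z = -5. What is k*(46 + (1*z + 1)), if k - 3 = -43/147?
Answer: 796/7 ≈ 113.71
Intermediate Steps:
k = 398/147 (k = 3 - 43/147 = 398/147 ≈ 2.7075)
k*(46 + (1*z + 1)) = 398*(46 + (1*(-5) + 1))/147 = 398*(46 + (-5 + 1))/147 = 398*(46 - 4)/147 = (398/147)*42 = 796/7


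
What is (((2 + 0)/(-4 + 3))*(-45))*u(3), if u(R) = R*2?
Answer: 540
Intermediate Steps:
u(R) = 2*R
(((2 + 0)/(-4 + 3))*(-45))*u(3) = (((2 + 0)/(-4 + 3))*(-45))*(2*3) = ((2/(-1))*(-45))*6 = (-1*2*(-45))*6 = -2*(-45)*6 = 90*6 = 540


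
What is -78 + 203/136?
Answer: -10405/136 ≈ -76.507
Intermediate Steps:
-78 + 203/136 = -10405/136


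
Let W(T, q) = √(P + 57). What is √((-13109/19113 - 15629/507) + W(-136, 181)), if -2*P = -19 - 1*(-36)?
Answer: √(-864653261840 + 13719298658*√194)/165646 ≈ 4.9546*I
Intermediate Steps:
P = -17/2 (P = -(-19 - 1*(-36))/2 = -(-19 + 36)/2 = -½*17 = -17/2 ≈ -8.5000)
W(T, q) = √194/2 (W(T, q) = √(-17/2 + 57) = √(97/2) = √194/2)
√((-13109/19113 - 15629/507) + W(-136, 181)) = √((-13109/19113 - 15629/507) + √194/2) = √(-33929260/1076699 + √194/2)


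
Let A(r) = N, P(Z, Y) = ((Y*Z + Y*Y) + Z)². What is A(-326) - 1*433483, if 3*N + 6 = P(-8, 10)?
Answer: -433437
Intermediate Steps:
P(Z, Y) = (Z + Y² + Y*Z)² (P(Z, Y) = ((Y*Z + Y²) + Z)² = ((Y² + Y*Z) + Z)² = (Z + Y² + Y*Z)²)
N = 46 (N = -2 + (-8 + 10² + 10*(-8))²/3 = -2 + (-8 + 100 - 80)²/3 = -2 + (⅓)*12² = -2 + (⅓)*144 = -2 + 48 = 46)
A(r) = 46
A(-326) - 1*433483 = 46 - 1*433483 = 46 - 433483 = -433437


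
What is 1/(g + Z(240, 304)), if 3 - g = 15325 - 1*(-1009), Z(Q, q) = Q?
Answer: -1/16091 ≈ -6.2147e-5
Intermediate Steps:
g = -16331 (g = 3 - (15325 - 1*(-1009)) = 3 - (15325 + 1009) = 3 - 1*16334 = 3 - 16334 = -16331)
1/(g + Z(240, 304)) = 1/(-16331 + 240) = 1/(-16091) = -1/16091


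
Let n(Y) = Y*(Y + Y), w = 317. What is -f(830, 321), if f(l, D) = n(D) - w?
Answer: -205765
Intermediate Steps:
n(Y) = 2*Y² (n(Y) = Y*(2*Y) = 2*Y²)
f(l, D) = -317 + 2*D² (f(l, D) = 2*D² - 1*317 = 2*D² - 317 = -317 + 2*D²)
-f(830, 321) = -(-317 + 2*321²) = -(-317 + 2*103041) = -(-317 + 206082) = -1*205765 = -205765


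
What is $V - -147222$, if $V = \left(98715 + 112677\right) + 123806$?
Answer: $482420$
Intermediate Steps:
$V = 335198$ ($V = 211392 + 123806 = 335198$)
$V - -147222 = 335198 - -147222 = 335198 + 147222 = 482420$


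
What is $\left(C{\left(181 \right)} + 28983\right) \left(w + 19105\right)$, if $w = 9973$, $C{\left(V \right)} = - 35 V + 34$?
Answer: $659547196$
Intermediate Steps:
$C{\left(V \right)} = 34 - 35 V$
$\left(C{\left(181 \right)} + 28983\right) \left(w + 19105\right) = \left(\left(34 - 6335\right) + 28983\right) \left(9973 + 19105\right) = \left(\left(34 - 6335\right) + 28983\right) 29078 = \left(-6301 + 28983\right) 29078 = 22682 \cdot 29078 = 659547196$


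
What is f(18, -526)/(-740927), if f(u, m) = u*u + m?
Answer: 202/740927 ≈ 0.00027263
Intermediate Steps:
f(u, m) = m + u² (f(u, m) = u² + m = m + u²)
f(18, -526)/(-740927) = (-526 + 18²)/(-740927) = (-526 + 324)*(-1/740927) = -202*(-1/740927) = 202/740927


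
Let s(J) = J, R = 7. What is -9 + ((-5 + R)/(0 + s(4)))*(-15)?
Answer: -33/2 ≈ -16.500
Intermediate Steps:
-9 + ((-5 + R)/(0 + s(4)))*(-15) = -9 + ((-5 + 7)/(0 + 4))*(-15) = -9 + (2/4)*(-15) = -9 + (2*(¼))*(-15) = -9 + (½)*(-15) = -9 - 15/2 = -33/2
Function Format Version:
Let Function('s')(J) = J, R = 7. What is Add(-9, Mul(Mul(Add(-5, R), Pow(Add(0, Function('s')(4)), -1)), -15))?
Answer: Rational(-33, 2) ≈ -16.500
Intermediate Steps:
Add(-9, Mul(Mul(Add(-5, R), Pow(Add(0, Function('s')(4)), -1)), -15)) = Add(-9, Mul(Mul(Add(-5, 7), Pow(Add(0, 4), -1)), -15)) = Add(-9, Mul(Mul(2, Pow(4, -1)), -15)) = Add(-9, Mul(Mul(2, Rational(1, 4)), -15)) = Add(-9, Mul(Rational(1, 2), -15)) = Add(-9, Rational(-15, 2)) = Rational(-33, 2)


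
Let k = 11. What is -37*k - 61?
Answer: -468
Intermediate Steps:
-37*k - 61 = -37*11 - 61 = -407 - 61 = -468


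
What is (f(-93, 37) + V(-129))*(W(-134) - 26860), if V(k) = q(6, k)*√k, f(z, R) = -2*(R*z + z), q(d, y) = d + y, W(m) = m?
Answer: -190793592 + 3320262*I*√129 ≈ -1.9079e+8 + 3.7711e+7*I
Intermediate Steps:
f(z, R) = -2*z - 2*R*z (f(z, R) = -2*(z + R*z) = -2*z - 2*R*z)
V(k) = √k*(6 + k) (V(k) = (6 + k)*√k = √k*(6 + k))
(f(-93, 37) + V(-129))*(W(-134) - 26860) = (-2*(-93)*(1 + 37) + √(-129)*(6 - 129))*(-134 - 26860) = (-2*(-93)*38 + (I*√129)*(-123))*(-26994) = (7068 - 123*I*√129)*(-26994) = -190793592 + 3320262*I*√129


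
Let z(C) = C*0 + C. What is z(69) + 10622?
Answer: 10691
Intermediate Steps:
z(C) = C (z(C) = 0 + C = C)
z(69) + 10622 = 69 + 10622 = 10691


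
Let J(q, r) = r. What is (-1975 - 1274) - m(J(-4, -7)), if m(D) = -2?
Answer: -3247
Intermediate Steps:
(-1975 - 1274) - m(J(-4, -7)) = (-1975 - 1274) - 1*(-2) = -3249 + 2 = -3247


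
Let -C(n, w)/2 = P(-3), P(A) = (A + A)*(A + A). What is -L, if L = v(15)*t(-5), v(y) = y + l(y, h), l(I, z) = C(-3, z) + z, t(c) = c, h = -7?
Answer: -320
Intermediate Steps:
P(A) = 4*A² (P(A) = (2*A)*(2*A) = 4*A²)
C(n, w) = -72 (C(n, w) = -8*(-3)² = -8*9 = -2*36 = -72)
l(I, z) = -72 + z
v(y) = -79 + y (v(y) = y + (-72 - 7) = y - 79 = -79 + y)
L = 320 (L = (-79 + 15)*(-5) = -64*(-5) = 320)
-L = -1*320 = -320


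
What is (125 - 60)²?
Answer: 4225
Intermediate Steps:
(125 - 60)² = 65² = 4225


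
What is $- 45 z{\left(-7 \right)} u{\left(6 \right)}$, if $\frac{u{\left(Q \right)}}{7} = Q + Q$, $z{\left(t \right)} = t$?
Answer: $26460$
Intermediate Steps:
$u{\left(Q \right)} = 14 Q$ ($u{\left(Q \right)} = 7 \left(Q + Q\right) = 7 \cdot 2 Q = 14 Q$)
$- 45 z{\left(-7 \right)} u{\left(6 \right)} = \left(-45\right) \left(-7\right) 14 \cdot 6 = 315 \cdot 84 = 26460$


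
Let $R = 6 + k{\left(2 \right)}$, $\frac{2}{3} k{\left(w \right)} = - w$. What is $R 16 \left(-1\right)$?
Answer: $-48$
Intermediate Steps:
$k{\left(w \right)} = - \frac{3 w}{2}$ ($k{\left(w \right)} = \frac{3 \left(- w\right)}{2} = - \frac{3 w}{2}$)
$R = 3$ ($R = 6 - 3 = 3$)
$R 16 \left(-1\right) = 3 \cdot 16 \left(-1\right) = 48 \left(-1\right) = -48$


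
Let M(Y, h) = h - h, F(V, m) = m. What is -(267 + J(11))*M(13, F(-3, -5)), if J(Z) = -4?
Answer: 0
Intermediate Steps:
M(Y, h) = 0
-(267 + J(11))*M(13, F(-3, -5)) = -(267 - 4)*0 = -263*0 = -1*0 = 0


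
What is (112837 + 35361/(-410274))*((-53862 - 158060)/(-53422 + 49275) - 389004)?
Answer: -4148429713781328649/94522571 ≈ -4.3888e+10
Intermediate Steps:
(112837 + 35361/(-410274))*((-53862 - 158060)/(-53422 + 49275) - 389004) = (112837 + 35361*(-1/410274))*(-211922/(-4147) - 389004) = (112837 - 3929/45586)*(-211922*(-1/4147) - 389004) = 5143783553*(211922/4147 - 389004)/45586 = (5143783553/45586)*(-1612987666/4147) = -4148429713781328649/94522571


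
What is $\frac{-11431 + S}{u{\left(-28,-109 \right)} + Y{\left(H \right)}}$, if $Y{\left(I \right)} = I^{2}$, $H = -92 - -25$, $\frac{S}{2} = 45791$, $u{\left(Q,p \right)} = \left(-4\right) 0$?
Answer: $\frac{80151}{4489} \approx 17.855$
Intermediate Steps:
$u{\left(Q,p \right)} = 0$
$S = 91582$ ($S = 2 \cdot 45791 = 91582$)
$H = -67$ ($H = -92 + 25 = -67$)
$\frac{-11431 + S}{u{\left(-28,-109 \right)} + Y{\left(H \right)}} = \frac{-11431 + 91582}{0 + \left(-67\right)^{2}} = \frac{80151}{0 + 4489} = \frac{80151}{4489}$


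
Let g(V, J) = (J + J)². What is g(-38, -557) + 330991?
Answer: 1571987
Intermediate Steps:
g(V, J) = 4*J² (g(V, J) = (2*J)² = 4*J²)
g(-38, -557) + 330991 = 4*(-557)² + 330991 = 4*310249 + 330991 = 1240996 + 330991 = 1571987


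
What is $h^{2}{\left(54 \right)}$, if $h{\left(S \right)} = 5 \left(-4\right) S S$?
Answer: $3401222400$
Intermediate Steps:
$h{\left(S \right)} = - 20 S^{2}$ ($h{\left(S \right)} = - 20 S S = - 20 S^{2}$)
$h^{2}{\left(54 \right)} = \left(- 20 \cdot 54^{2}\right)^{2} = \left(\left(-20\right) 2916\right)^{2} = \left(-58320\right)^{2} = 3401222400$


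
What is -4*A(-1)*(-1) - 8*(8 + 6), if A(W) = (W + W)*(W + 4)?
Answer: -136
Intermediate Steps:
A(W) = 2*W*(4 + W) (A(W) = (2*W)*(4 + W) = 2*W*(4 + W))
-4*A(-1)*(-1) - 8*(8 + 6) = -8*(-1)*(4 - 1)*(-1) - 8*(8 + 6) = -8*(-1)*3*(-1) - 8*14 = -4*(-6)*(-1) - 112 = 24*(-1) - 112 = -24 - 112 = -136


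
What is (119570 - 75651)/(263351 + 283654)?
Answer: 43919/547005 ≈ 0.080290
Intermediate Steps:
(119570 - 75651)/(263351 + 283654) = 43919/547005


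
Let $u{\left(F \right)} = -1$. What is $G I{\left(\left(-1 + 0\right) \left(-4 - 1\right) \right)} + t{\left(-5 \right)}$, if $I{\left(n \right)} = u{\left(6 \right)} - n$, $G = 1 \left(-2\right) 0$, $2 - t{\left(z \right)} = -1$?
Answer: $3$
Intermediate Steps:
$t{\left(z \right)} = 3$ ($t{\left(z \right)} = 2 - -1 = 2 + 1 = 3$)
$G = 0$ ($G = \left(-2\right) 0 = 0$)
$I{\left(n \right)} = -1 - n$
$G I{\left(\left(-1 + 0\right) \left(-4 - 1\right) \right)} + t{\left(-5 \right)} = 0 \left(-1 - \left(-1 + 0\right) \left(-4 - 1\right)\right) + 3 = 0 \left(-1 - \left(-1\right) \left(-5\right)\right) + 3 = 0 \left(-1 - 5\right) + 3 = 0 \left(-6\right) + 3 = 0 + 3 = 3$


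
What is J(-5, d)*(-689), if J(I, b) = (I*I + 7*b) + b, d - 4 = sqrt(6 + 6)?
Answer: -39273 - 11024*sqrt(3) ≈ -58367.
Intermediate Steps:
d = 4 + 2*sqrt(3) (d = 4 + sqrt(6 + 6) = 4 + sqrt(12) = 4 + 2*sqrt(3) ≈ 7.4641)
J(I, b) = I**2 + 8*b (J(I, b) = (I**2 + 7*b) + b = I**2 + 8*b)
J(-5, d)*(-689) = ((-5)**2 + 8*(4 + 2*sqrt(3)))*(-689) = (25 + (32 + 16*sqrt(3)))*(-689) = (57 + 16*sqrt(3))*(-689) = -39273 - 11024*sqrt(3)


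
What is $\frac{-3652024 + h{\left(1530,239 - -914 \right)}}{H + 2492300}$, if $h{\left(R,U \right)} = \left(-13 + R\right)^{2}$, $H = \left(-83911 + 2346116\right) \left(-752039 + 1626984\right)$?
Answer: $- \frac{90049}{131953829735} \approx -6.8243 \cdot 10^{-7}$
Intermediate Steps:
$H = 1979304953725$ ($H = 2262205 \cdot 874945 = 1979304953725$)
$\frac{-3652024 + h{\left(1530,239 - -914 \right)}}{H + 2492300} = \frac{-3652024 + \left(-13 + 1530\right)^{2}}{1979304953725 + 2492300} = \frac{-3652024 + 1517^{2}}{1979307446025} = \left(-3652024 + 2301289\right) \frac{1}{1979307446025} = \left(-1350735\right) \frac{1}{1979307446025} = - \frac{90049}{131953829735}$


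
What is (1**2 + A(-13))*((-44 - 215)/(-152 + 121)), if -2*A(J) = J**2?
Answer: -43253/62 ≈ -697.63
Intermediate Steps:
A(J) = -J**2/2
(1**2 + A(-13))*((-44 - 215)/(-152 + 121)) = (1**2 - 1/2*(-13)**2)*((-44 - 215)/(-152 + 121)) = (1 - 1/2*169)*(-259/(-31)) = (1 - 169/2)*(-259*(-1/31)) = -167/2*259/31 = -43253/62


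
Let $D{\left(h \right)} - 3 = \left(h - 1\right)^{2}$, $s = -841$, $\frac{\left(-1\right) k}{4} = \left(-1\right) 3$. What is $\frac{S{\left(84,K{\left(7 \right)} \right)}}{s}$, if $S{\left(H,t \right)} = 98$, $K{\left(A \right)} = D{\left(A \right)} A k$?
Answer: $- \frac{98}{841} \approx -0.11653$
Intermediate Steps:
$k = 12$ ($k = - 4 \left(\left(-1\right) 3\right) = \left(-4\right) \left(-3\right) = 12$)
$D{\left(h \right)} = 3 + \left(-1 + h\right)^{2}$ ($D{\left(h \right)} = 3 + \left(h - 1\right)^{2} = 3 + \left(-1 + h\right)^{2}$)
$K{\left(A \right)} = 12 A \left(3 + \left(-1 + A\right)^{2}\right)$ ($K{\left(A \right)} = \left(3 + \left(-1 + A\right)^{2}\right) A 12 = A \left(3 + \left(-1 + A\right)^{2}\right) 12 = 12 A \left(3 + \left(-1 + A\right)^{2}\right)$)
$\frac{S{\left(84,K{\left(7 \right)} \right)}}{s} = \frac{98}{-841} = 98 \left(- \frac{1}{841}\right) = - \frac{98}{841}$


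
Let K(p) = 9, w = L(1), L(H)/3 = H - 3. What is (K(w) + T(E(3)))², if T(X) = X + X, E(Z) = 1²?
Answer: 121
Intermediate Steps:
L(H) = -9 + 3*H (L(H) = 3*(H - 3) = 3*(-3 + H) = -9 + 3*H)
w = -6 (w = -9 + 3*1 = -9 + 3 = -6)
E(Z) = 1
T(X) = 2*X
(K(w) + T(E(3)))² = (9 + 2*1)² = (9 + 2)² = 11² = 121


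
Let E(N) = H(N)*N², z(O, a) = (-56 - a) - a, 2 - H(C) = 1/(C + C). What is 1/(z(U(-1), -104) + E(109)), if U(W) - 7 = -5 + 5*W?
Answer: 2/47719 ≈ 4.1912e-5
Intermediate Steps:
H(C) = 2 - 1/(2*C) (H(C) = 2 - 1/(C + C) = 2 - 1/(2*C))
U(W) = 2 + 5*W (U(W) = 7 + (-5 + 5*W) = 2 + 5*W)
z(O, a) = -56 - 2*a
E(N) = N²*(2 - 1/(2*N)) (E(N) = (2 - 1/(2*N))*N² = N²*(2 - 1/(2*N)))
1/(z(U(-1), -104) + E(109)) = 1/((-56 - 2*(-104)) + (½)*109*(-1 + 4*109)) = 1/((-56 + 208) + (½)*109*(-1 + 436)) = 1/(152 + (½)*109*435) = 1/(152 + 47415/2) = 1/(47719/2) = 2/47719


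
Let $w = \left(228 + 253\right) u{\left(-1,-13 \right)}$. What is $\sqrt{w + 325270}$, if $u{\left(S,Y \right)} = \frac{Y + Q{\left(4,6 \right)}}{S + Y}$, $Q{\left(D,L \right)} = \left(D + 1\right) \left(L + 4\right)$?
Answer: $\frac{\sqrt{63503762}}{14} \approx 569.21$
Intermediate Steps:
$Q{\left(D,L \right)} = \left(1 + D\right) \left(4 + L\right)$
$u{\left(S,Y \right)} = \frac{50 + Y}{S + Y}$ ($u{\left(S,Y \right)} = \frac{Y + \left(4 + 6 + 4 \cdot 4 + 4 \cdot 6\right)}{S + Y} = \frac{Y + \left(4 + 6 + 16 + 24\right)}{S + Y} = \frac{Y + 50}{S + Y} = \frac{50 + Y}{S + Y}$)
$w = - \frac{17797}{14}$ ($w = \left(228 + 253\right) \frac{50 - 13}{-1 - 13} = 481 \frac{1}{-14} \cdot 37 = 481 \left(\left(- \frac{1}{14}\right) 37\right) = 481 \left(- \frac{37}{14}\right) = - \frac{17797}{14} \approx -1271.2$)
$\sqrt{w + 325270} = \sqrt{- \frac{17797}{14} + 325270} = \sqrt{\frac{4535983}{14}} = \frac{\sqrt{63503762}}{14}$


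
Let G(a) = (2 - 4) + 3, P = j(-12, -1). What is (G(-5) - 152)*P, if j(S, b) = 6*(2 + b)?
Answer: -906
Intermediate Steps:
j(S, b) = 12 + 6*b
P = 6 (P = 12 + 6*(-1) = 12 - 6 = 6)
G(a) = 1 (G(a) = -2 + 3 = 1)
(G(-5) - 152)*P = (1 - 152)*6 = -151*6 = -906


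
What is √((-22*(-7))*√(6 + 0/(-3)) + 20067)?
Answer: √(20067 + 154*√6) ≈ 142.98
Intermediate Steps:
√((-22*(-7))*√(6 + 0/(-3)) + 20067) = √(154*√(6 + 0*(-⅓)) + 20067) = √(154*√(6 + 0) + 20067) = √(154*√6 + 20067) = √(20067 + 154*√6)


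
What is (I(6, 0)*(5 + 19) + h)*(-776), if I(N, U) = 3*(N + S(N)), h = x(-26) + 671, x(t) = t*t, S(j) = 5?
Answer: -1659864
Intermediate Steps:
x(t) = t²
h = 1347 (h = (-26)² + 671 = 676 + 671 = 1347)
I(N, U) = 15 + 3*N (I(N, U) = 3*(N + 5) = 3*(5 + N) = 15 + 3*N)
(I(6, 0)*(5 + 19) + h)*(-776) = ((15 + 3*6)*(5 + 19) + 1347)*(-776) = ((15 + 18)*24 + 1347)*(-776) = (33*24 + 1347)*(-776) = (792 + 1347)*(-776) = 2139*(-776) = -1659864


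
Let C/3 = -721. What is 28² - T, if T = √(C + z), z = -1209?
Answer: 784 - 2*I*√843 ≈ 784.0 - 58.069*I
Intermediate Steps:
C = -2163 (C = 3*(-721) = -2163)
T = 2*I*√843 (T = √(-2163 - 1209) = √(-3372) = 2*I*√843 ≈ 58.069*I)
28² - T = 28² - 2*I*√843 = 784 - 2*I*√843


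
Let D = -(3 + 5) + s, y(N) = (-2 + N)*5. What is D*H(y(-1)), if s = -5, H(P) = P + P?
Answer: 390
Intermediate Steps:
y(N) = -10 + 5*N
H(P) = 2*P
D = -13 (D = -(3 + 5) - 5 = -1*8 - 5 = -8 - 5 = -13)
D*H(y(-1)) = -26*(-10 + 5*(-1)) = -26*(-10 - 5) = -26*(-15) = -13*(-30) = 390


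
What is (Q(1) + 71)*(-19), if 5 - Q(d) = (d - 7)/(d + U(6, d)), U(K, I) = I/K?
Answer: -10792/7 ≈ -1541.7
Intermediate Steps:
Q(d) = 5 - 6*(-7 + d)/(7*d) (Q(d) = 5 - (d - 7)/(d + d/6) = 5 - (-7 + d)/(d + d*(⅙)) = 5 - (-7 + d)/(d + d/6) = 5 - (-7 + d)/(7*d/6) = 5 - (-7 + d)*6/(7*d) = 5 - 6*(-7 + d)/(7*d))
(Q(1) + 71)*(-19) = ((29/7 + 6/1) + 71)*(-19) = ((29/7 + 6*1) + 71)*(-19) = ((29/7 + 6) + 71)*(-19) = (71/7 + 71)*(-19) = (568/7)*(-19) = -10792/7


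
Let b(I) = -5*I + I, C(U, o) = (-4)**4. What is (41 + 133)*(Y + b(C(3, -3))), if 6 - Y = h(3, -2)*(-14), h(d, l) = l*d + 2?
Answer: -186876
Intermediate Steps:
C(U, o) = 256
b(I) = -4*I
h(d, l) = 2 + d*l (h(d, l) = d*l + 2 = 2 + d*l)
Y = -50 (Y = 6 - (2 + 3*(-2))*(-14) = 6 - (2 - 6)*(-14) = 6 - (-4)*(-14) = 6 - 1*56 = 6 - 56 = -50)
(41 + 133)*(Y + b(C(3, -3))) = (41 + 133)*(-50 - 4*256) = 174*(-50 - 1024) = 174*(-1074) = -186876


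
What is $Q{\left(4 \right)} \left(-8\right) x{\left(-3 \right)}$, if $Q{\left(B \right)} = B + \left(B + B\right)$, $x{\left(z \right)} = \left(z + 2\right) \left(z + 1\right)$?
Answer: $-192$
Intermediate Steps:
$x{\left(z \right)} = \left(1 + z\right) \left(2 + z\right)$ ($x{\left(z \right)} = \left(2 + z\right) \left(1 + z\right) = \left(1 + z\right) \left(2 + z\right)$)
$Q{\left(B \right)} = 3 B$ ($Q{\left(B \right)} = B + 2 B = 3 B$)
$Q{\left(4 \right)} \left(-8\right) x{\left(-3 \right)} = 3 \cdot 4 \left(-8\right) \left(2 + \left(-3\right)^{2} + 3 \left(-3\right)\right) = 12 \left(-8\right) \left(2 + 9 - 9\right) = \left(-96\right) 2 = -192$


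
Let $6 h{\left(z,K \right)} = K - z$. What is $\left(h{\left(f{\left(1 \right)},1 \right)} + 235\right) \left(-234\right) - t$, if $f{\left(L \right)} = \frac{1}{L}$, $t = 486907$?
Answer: $-541897$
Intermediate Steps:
$h{\left(z,K \right)} = - \frac{z}{6} + \frac{K}{6}$ ($h{\left(z,K \right)} = \frac{K - z}{6} = - \frac{z}{6} + \frac{K}{6}$)
$\left(h{\left(f{\left(1 \right)},1 \right)} + 235\right) \left(-234\right) - t = \left(\left(- \frac{1}{6 \cdot 1} + \frac{1}{6} \cdot 1\right) + 235\right) \left(-234\right) - 486907 = \left(\left(\left(- \frac{1}{6}\right) 1 + \frac{1}{6}\right) + 235\right) \left(-234\right) - 486907 = \left(\left(- \frac{1}{6} + \frac{1}{6}\right) + 235\right) \left(-234\right) - 486907 = \left(0 + 235\right) \left(-234\right) - 486907 = 235 \left(-234\right) - 486907 = -54990 - 486907 = -541897$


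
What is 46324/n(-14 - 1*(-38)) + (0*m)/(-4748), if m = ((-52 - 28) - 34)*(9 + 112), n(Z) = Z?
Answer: 11581/6 ≈ 1930.2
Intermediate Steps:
m = -13794 (m = (-80 - 34)*121 = -114*121 = -13794)
46324/n(-14 - 1*(-38)) + (0*m)/(-4748) = 46324/(-14 - 1*(-38)) + (0*(-13794))/(-4748) = 46324/(-14 + 38) + 0*(-1/4748) = 46324/24 + 0 = 46324*(1/24) + 0 = 11581/6 + 0 = 11581/6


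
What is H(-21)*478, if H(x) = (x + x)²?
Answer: 843192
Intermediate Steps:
H(x) = 4*x² (H(x) = (2*x)² = 4*x²)
H(-21)*478 = (4*(-21)²)*478 = (4*441)*478 = 1764*478 = 843192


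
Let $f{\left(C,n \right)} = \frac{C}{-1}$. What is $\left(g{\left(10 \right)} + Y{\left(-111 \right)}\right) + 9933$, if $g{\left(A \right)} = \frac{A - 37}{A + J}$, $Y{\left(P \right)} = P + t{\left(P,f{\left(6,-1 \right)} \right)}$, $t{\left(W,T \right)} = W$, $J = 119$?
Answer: $\frac{417564}{43} \approx 9710.8$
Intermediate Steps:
$f{\left(C,n \right)} = - C$ ($f{\left(C,n \right)} = C \left(-1\right) = - C$)
$Y{\left(P \right)} = 2 P$ ($Y{\left(P \right)} = P + P = 2 P$)
$g{\left(A \right)} = \frac{-37 + A}{119 + A}$ ($g{\left(A \right)} = \frac{A - 37}{A + 119} = \frac{-37 + A}{119 + A}$)
$\left(g{\left(10 \right)} + Y{\left(-111 \right)}\right) + 9933 = \left(\frac{-37 + 10}{119 + 10} + 2 \left(-111\right)\right) + 9933 = \left(\frac{1}{129} \left(-27\right) - 222\right) + 9933 = \left(- \frac{9}{43} - 222\right) + 9933 = - \frac{9555}{43} + 9933 = \frac{417564}{43}$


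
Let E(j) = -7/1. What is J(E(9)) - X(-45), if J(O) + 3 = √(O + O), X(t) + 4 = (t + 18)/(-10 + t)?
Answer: 28/55 + I*√14 ≈ 0.50909 + 3.7417*I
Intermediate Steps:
E(j) = -7 (E(j) = -7*1 = -7)
X(t) = -4 + (18 + t)/(-10 + t) (X(t) = -4 + (t + 18)/(-10 + t) = -4 + (18 + t)/(-10 + t))
J(O) = -3 + √2*√O (J(O) = -3 + √(O + O) = -3 + √(2*O) = -3 + √2*√O)
J(E(9)) - X(-45) = (-3 + √2*√(-7)) - (58 - 3*(-45))/(-10 - 45) = (-3 + √2*(I*√7)) - (58 + 135)/(-55) = (-3 + I*√14) - (-1)*193/55 = (-3 + I*√14) - 1*(-193/55) = (-3 + I*√14) + 193/55 = 28/55 + I*√14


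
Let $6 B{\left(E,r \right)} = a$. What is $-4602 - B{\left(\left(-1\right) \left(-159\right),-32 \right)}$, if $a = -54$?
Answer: $-4593$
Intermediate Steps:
$B{\left(E,r \right)} = -9$ ($B{\left(E,r \right)} = \frac{1}{6} \left(-54\right) = -9$)
$-4602 - B{\left(\left(-1\right) \left(-159\right),-32 \right)} = -4602 - -9 = -4602 + 9 = -4593$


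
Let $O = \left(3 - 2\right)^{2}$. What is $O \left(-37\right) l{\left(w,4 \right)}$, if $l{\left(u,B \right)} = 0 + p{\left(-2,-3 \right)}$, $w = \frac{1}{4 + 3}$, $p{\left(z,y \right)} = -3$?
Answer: $111$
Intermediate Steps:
$O = 1$ ($O = 1^{2} = 1$)
$w = \frac{1}{7} \approx 0.14286$
$l{\left(u,B \right)} = -3$ ($l{\left(u,B \right)} = 0 - 3 = -3$)
$O \left(-37\right) l{\left(w,4 \right)} = 1 \left(-37\right) \left(-3\right) = \left(-37\right) \left(-3\right) = 111$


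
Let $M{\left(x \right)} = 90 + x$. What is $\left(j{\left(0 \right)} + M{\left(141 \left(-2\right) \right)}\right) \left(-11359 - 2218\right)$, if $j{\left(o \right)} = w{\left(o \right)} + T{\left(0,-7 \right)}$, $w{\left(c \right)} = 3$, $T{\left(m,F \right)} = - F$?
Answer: $2471014$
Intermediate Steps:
$j{\left(o \right)} = 10$ ($j{\left(o \right)} = 3 - -7 = 3 + 7 = 10$)
$\left(j{\left(0 \right)} + M{\left(141 \left(-2\right) \right)}\right) \left(-11359 - 2218\right) = \left(10 + \left(90 + 141 \left(-2\right)\right)\right) \left(-11359 - 2218\right) = \left(10 + \left(90 - 282\right)\right) \left(-13577\right) = \left(10 - 192\right) \left(-13577\right) = \left(-182\right) \left(-13577\right) = 2471014$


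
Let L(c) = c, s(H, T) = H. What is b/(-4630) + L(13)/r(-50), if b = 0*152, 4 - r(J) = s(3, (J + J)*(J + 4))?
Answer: 13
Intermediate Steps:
r(J) = 1 (r(J) = 4 - 1*3 = 4 - 3 = 1)
b = 0
b/(-4630) + L(13)/r(-50) = 0/(-4630) + 13/1 = 0*(-1/4630) + 13*1 = 0 + 13 = 13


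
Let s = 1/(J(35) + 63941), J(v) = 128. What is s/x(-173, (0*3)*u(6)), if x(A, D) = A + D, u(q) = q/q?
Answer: -1/11083937 ≈ -9.0221e-8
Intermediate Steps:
u(q) = 1
s = 1/64069 (s = 1/(128 + 63941) = 1/64069 ≈ 1.5608e-5)
s/x(-173, (0*3)*u(6)) = 1/(64069*(-173 + (0*3)*1)) = 1/(64069*(-173 + 0*1)) = 1/(64069*(-173 + 0)) = (1/64069)/(-173) = (1/64069)*(-1/173) = -1/11083937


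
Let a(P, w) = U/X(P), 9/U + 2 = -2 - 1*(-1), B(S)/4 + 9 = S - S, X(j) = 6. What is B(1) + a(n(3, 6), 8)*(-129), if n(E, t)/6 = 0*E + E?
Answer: 57/2 ≈ 28.500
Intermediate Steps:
B(S) = -36 (B(S) = -36 + 4*(S - S) = -36 + 4*0 = -36 + 0 = -36)
n(E, t) = 6*E (n(E, t) = 6*(0*E + E) = 6*(0 + E) = 6*E)
U = -3 (U = 9/(-2 + (-2 - 1*(-1))) = 9/(-2 + (-2 + 1)) = 9/(-2 - 1) = 9/(-3) = 9*(-⅓) = -3)
a(P, w) = -½ (a(P, w) = -3/6 = -3*⅙ = -½)
B(1) + a(n(3, 6), 8)*(-129) = -36 - ½*(-129) = -36 + 129/2 = 57/2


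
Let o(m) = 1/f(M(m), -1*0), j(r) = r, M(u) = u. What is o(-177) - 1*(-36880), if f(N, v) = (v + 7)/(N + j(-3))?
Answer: 257980/7 ≈ 36854.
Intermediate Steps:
f(N, v) = (7 + v)/(-3 + N) (f(N, v) = (v + 7)/(N - 3) = (7 + v)/(-3 + N))
o(m) = -3/7 + m/7 (o(m) = 1/((7 - 1*0)/(-3 + m)) = 1/((7 + 0)/(-3 + m)) = 1/(7/(-3 + m)) = -3/7 + m/7)
o(-177) - 1*(-36880) = (-3/7 + (⅐)*(-177)) - 1*(-36880) = (-3/7 - 177/7) + 36880 = -180/7 + 36880 = 257980/7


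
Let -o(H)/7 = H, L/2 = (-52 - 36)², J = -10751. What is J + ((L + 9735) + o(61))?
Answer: 14045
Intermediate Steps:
L = 15488 (L = 2*(-52 - 36)² = 2*(-88)² = 2*7744 = 15488)
o(H) = -7*H
J + ((L + 9735) + o(61)) = -10751 + ((15488 + 9735) - 7*61) = -10751 + (25223 - 427) = -10751 + 24796 = 14045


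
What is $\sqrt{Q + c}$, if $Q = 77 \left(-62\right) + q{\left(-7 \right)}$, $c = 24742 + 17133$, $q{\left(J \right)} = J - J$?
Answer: $\sqrt{37101} \approx 192.62$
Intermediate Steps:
$q{\left(J \right)} = 0$
$c = 41875$
$Q = -4774$ ($Q = 77 \left(-62\right) + 0 = -4774 + 0 = -4774$)
$\sqrt{Q + c} = \sqrt{-4774 + 41875} = \sqrt{37101}$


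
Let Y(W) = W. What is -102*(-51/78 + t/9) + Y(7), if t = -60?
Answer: 9798/13 ≈ 753.69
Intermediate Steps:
-102*(-51/78 + t/9) + Y(7) = -102*(-51/78 - 60/9) + 7 = -102*(-51*1/78 - 60*1/9) + 7 = -102*(-17/26 - 20/3) + 7 = -102*(-571/78) + 7 = 9707/13 + 7 = 9798/13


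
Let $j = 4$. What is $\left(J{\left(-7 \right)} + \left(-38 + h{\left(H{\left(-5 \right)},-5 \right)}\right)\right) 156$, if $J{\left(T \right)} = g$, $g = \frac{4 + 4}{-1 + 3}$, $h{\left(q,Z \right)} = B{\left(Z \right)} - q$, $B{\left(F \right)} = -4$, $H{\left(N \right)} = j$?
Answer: $-6552$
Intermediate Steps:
$H{\left(N \right)} = 4$
$h{\left(q,Z \right)} = -4 - q$
$g = 4$ ($g = \frac{8}{2} = 8 \cdot \frac{1}{2} = 4$)
$J{\left(T \right)} = 4$
$\left(J{\left(-7 \right)} + \left(-38 + h{\left(H{\left(-5 \right)},-5 \right)}\right)\right) 156 = \left(4 - 46\right) 156 = \left(-42\right) 156 = -6552$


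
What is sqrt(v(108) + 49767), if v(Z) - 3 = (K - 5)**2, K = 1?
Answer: sqrt(49786) ≈ 223.13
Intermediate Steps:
v(Z) = 19 (v(Z) = 3 + (1 - 5)**2 = 3 + (-4)**2 = 3 + 16 = 19)
sqrt(v(108) + 49767) = sqrt(19 + 49767) = sqrt(49786)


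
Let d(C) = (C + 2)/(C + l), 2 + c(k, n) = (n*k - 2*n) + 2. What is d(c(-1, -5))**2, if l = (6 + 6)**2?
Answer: 289/25281 ≈ 0.011432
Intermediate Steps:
c(k, n) = -2*n + k*n (c(k, n) = -2 + ((n*k - 2*n) + 2) = -2 + ((k*n - 2*n) + 2) = -2 + ((-2*n + k*n) + 2) = -2 + (2 - 2*n + k*n) = -2*n + k*n)
l = 144 (l = 12**2 = 144)
d(C) = (2 + C)/(144 + C) (d(C) = (C + 2)/(C + 144) = (2 + C)/(144 + C))
d(c(-1, -5))**2 = ((2 - 5*(-2 - 1))/(144 - 5*(-2 - 1)))**2 = ((2 - 5*(-3))/(144 - 5*(-3)))**2 = ((2 + 15)/(144 + 15))**2 = (17/159)**2 = 289/25281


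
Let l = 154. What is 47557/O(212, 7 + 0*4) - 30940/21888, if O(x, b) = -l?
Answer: -130711547/421344 ≈ -310.23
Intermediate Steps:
O(x, b) = -154 (O(x, b) = -1*154 = -154)
47557/O(212, 7 + 0*4) - 30940/21888 = 47557/(-154) - 30940/21888 = 47557*(-1/154) - 30940*1/21888 = -47557/154 - 7735/5472 = -130711547/421344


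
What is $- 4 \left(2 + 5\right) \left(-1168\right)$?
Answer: $32704$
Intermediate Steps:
$- 4 \left(2 + 5\right) \left(-1168\right) = \left(-4\right) 7 \left(-1168\right) = \left(-28\right) \left(-1168\right) = 32704$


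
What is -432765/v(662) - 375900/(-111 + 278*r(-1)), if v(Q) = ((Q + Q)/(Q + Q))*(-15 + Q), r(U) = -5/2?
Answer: -52800645/260741 ≈ -202.50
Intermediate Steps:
r(U) = -5/2 (r(U) = -5*½ = -5/2)
v(Q) = -15 + Q (v(Q) = ((2*Q)/((2*Q)))*(-15 + Q) = ((2*Q)*(1/(2*Q)))*(-15 + Q) = 1*(-15 + Q) = -15 + Q)
-432765/v(662) - 375900/(-111 + 278*r(-1)) = -432765/(-15 + 662) - 375900/(-111 + 278*(-5/2)) = -432765/647 - 375900/(-111 - 695) = -432765*1/647 - 375900/(-806) = -432765/647 - 375900*(-1/806) = -432765/647 + 187950/403 = -52800645/260741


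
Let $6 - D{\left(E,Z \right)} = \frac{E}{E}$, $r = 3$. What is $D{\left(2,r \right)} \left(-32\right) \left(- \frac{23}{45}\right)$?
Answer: $\frac{736}{9} \approx 81.778$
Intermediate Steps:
$D{\left(E,Z \right)} = 5$ ($D{\left(E,Z \right)} = 6 - \frac{E}{E} = 6 - 1 = 5$)
$D{\left(2,r \right)} \left(-32\right) \left(- \frac{23}{45}\right) = 5 \left(-32\right) \left(- \frac{23}{45}\right) = - 160 \left(\left(-23\right) \frac{1}{45}\right) = \left(-160\right) \left(- \frac{23}{45}\right) = \frac{736}{9}$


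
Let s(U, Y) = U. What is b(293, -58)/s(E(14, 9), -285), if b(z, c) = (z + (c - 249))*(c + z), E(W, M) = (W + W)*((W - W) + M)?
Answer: -235/18 ≈ -13.056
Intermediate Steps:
E(W, M) = 2*M*W (E(W, M) = (2*W)*(0 + M) = (2*W)*M = 2*M*W)
b(z, c) = (c + z)*(-249 + c + z) (b(z, c) = (z + (-249 + c))*(c + z) = (-249 + c + z)*(c + z) = (c + z)*(-249 + c + z))
b(293, -58)/s(E(14, 9), -285) = ((-58)² + 293² - 249*(-58) - 249*293 + 2*(-58)*293)/((2*9*14)) = (3364 + 85849 + 14442 - 72957 - 33988)/252 = -3290*1/252 = -235/18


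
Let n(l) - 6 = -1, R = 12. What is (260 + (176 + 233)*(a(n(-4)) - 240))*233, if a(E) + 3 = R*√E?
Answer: -23096591 + 1143564*√5 ≈ -2.0540e+7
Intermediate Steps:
n(l) = 5 (n(l) = 6 - 1 = 5)
a(E) = -3 + 12*√E
(260 + (176 + 233)*(a(n(-4)) - 240))*233 = (260 + (176 + 233)*((-3 + 12*√5) - 240))*233 = (260 + 409*(-243 + 12*√5))*233 = (260 + (-99387 + 4908*√5))*233 = (-99127 + 4908*√5)*233 = -23096591 + 1143564*√5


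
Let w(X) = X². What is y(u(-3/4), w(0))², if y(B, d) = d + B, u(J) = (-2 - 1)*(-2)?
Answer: 36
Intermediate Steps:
u(J) = 6 (u(J) = -3*(-2) = 6)
y(B, d) = B + d
y(u(-3/4), w(0))² = (6 + 0²)² = (6 + 0)² = 6² = 36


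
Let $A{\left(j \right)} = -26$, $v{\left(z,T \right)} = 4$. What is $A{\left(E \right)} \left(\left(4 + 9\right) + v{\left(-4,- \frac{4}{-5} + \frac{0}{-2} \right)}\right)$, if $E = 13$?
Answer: $-442$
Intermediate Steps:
$A{\left(E \right)} \left(\left(4 + 9\right) + v{\left(-4,- \frac{4}{-5} + \frac{0}{-2} \right)}\right) = - 26 \left(\left(4 + 9\right) + 4\right) = - 26 \left(13 + 4\right) = \left(-26\right) 17 = -442$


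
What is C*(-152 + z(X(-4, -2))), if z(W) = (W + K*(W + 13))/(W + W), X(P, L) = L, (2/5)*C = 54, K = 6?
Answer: -22680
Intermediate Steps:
C = 135 (C = (5/2)*54 = 135)
z(W) = (78 + 7*W)/(2*W) (z(W) = (W + 6*(W + 13))/(W + W) = (W + 6*(13 + W))/((2*W)) = (W + (78 + 6*W))*(1/(2*W)) = (78 + 7*W)*(1/(2*W)) = (78 + 7*W)/(2*W))
C*(-152 + z(X(-4, -2))) = 135*(-152 + (7/2 + 39/(-2))) = 135*(-152 + (7/2 + 39*(-½))) = 135*(-152 + (7/2 - 39/2)) = 135*(-152 - 16) = 135*(-168) = -22680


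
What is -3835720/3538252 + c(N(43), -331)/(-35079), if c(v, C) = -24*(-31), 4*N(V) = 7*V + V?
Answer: -11432140114/10343195159 ≈ -1.1053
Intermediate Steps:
N(V) = 2*V (N(V) = (7*V + V)/4 = (8*V)/4 = 2*V)
c(v, C) = 744
-3835720/3538252 + c(N(43), -331)/(-35079) = -3835720/3538252 + 744/(-35079) = -3835720*1/3538252 + 744*(-1/35079) = -958930/884563 - 248/11693 = -11432140114/10343195159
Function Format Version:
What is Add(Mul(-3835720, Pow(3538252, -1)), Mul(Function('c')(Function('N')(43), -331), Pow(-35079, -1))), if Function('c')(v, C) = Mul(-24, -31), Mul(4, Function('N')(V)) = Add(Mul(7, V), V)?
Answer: Rational(-11432140114, 10343195159) ≈ -1.1053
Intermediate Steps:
Function('N')(V) = Mul(2, V) (Function('N')(V) = Mul(Rational(1, 4), Add(Mul(7, V), V)) = Mul(Rational(1, 4), Mul(8, V)) = Mul(2, V))
Function('c')(v, C) = 744
Add(Mul(-3835720, Pow(3538252, -1)), Mul(Function('c')(Function('N')(43), -331), Pow(-35079, -1))) = Add(Mul(-3835720, Pow(3538252, -1)), Mul(744, Pow(-35079, -1))) = Add(Mul(-3835720, Rational(1, 3538252)), Mul(744, Rational(-1, 35079))) = Add(Rational(-958930, 884563), Rational(-248, 11693)) = Rational(-11432140114, 10343195159)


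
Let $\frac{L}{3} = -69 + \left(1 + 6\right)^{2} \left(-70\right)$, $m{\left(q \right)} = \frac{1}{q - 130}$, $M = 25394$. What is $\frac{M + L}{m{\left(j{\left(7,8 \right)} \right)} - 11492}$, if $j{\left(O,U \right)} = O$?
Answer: $- \frac{1832331}{1413517} \approx -1.2963$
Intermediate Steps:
$m{\left(q \right)} = \frac{1}{-130 + q}$
$L = -10497$ ($L = 3 \left(-69 + \left(1 + 6\right)^{2} \left(-70\right)\right) = 3 \left(-69 + 7^{2} \left(-70\right)\right) = 3 \left(-69 + 49 \left(-70\right)\right) = 3 \left(-69 - 3430\right) = 3 \left(-3499\right) = -10497$)
$\frac{M + L}{m{\left(j{\left(7,8 \right)} \right)} - 11492} = \frac{25394 - 10497}{\frac{1}{-130 + 7} - 11492} = \frac{14897}{\frac{1}{-123} - 11492} = \frac{14897}{- \frac{1}{123} - 11492} = \frac{14897}{- \frac{1413517}{123}} = 14897 \left(- \frac{123}{1413517}\right) = - \frac{1832331}{1413517}$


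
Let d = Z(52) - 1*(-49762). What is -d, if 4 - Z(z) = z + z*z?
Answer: -47010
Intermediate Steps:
Z(z) = 4 - z - z² (Z(z) = 4 - (z + z*z) = 4 - (z + z²) = 4 + (-z - z²) = 4 - z - z²)
d = 47010 (d = (4 - 1*52 - 1*52²) - 1*(-49762) = (4 - 52 - 1*2704) + 49762 = (4 - 52 - 2704) + 49762 = -2752 + 49762 = 47010)
-d = -1*47010 = -47010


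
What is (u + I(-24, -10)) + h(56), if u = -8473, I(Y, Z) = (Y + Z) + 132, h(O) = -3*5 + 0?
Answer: -8390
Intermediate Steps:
h(O) = -15 (h(O) = -15 + 0 = -15)
I(Y, Z) = 132 + Y + Z
(u + I(-24, -10)) + h(56) = (-8473 + (132 - 24 - 10)) - 15 = (-8473 + 98) - 15 = -8375 - 15 = -8390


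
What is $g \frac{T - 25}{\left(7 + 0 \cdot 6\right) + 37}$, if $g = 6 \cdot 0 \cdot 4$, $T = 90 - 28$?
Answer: $0$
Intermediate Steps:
$T = 62$ ($T = 90 - 28 = 62$)
$g = 0$ ($g = 0 \cdot 4 = 0$)
$g \frac{T - 25}{\left(7 + 0 \cdot 6\right) + 37} = 0 \frac{62 - 25}{\left(7 + 0 \cdot 6\right) + 37} = 0 \frac{37}{\left(7 + 0\right) + 37} = 0 \frac{37}{7 + 37} = 0 \cdot \frac{37}{44} = 0$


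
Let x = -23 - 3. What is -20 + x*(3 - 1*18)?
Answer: 370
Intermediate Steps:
x = -26
-20 + x*(3 - 1*18) = -20 - 26*(3 - 1*18) = -20 - 26*(3 - 18) = -20 - 26*(-15) = -20 + 390 = 370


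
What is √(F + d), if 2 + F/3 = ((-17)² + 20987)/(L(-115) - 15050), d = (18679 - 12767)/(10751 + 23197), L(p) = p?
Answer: 4*I*√14251232523970/4766865 ≈ 3.1678*I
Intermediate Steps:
d = 1478/8487 (d = 5912/33948 = 5912*(1/33948) = 1478/8487 ≈ 0.17415)
F = -17202/1685 (F = -6 + 3*(((-17)² + 20987)/(-115 - 15050)) = -6 + 3*((289 + 20987)/(-15165)) = -6 + 3*(21276*(-1/15165)) = -6 + 3*(-2364/1685) = -6 - 7092/1685 = -17202/1685 ≈ -10.209)
√(F + d) = √(-17202/1685 + 1478/8487) = √(-143502944/14300595) = 4*I*√14251232523970/4766865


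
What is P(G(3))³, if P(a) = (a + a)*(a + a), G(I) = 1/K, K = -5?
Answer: 64/15625 ≈ 0.0040960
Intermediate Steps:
G(I) = -⅕ (G(I) = 1/(-5) = -⅕)
P(a) = 4*a² (P(a) = (2*a)*(2*a) = 4*a²)
P(G(3))³ = (4*(-⅕)²)³ = (4*(1/25))³ = (4/25)³ = 64/15625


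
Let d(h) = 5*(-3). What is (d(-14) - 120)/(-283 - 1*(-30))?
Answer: 135/253 ≈ 0.53360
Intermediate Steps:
d(h) = -15
(d(-14) - 120)/(-283 - 1*(-30)) = (-15 - 120)/(-283 - 1*(-30)) = -135/(-283 + 30) = -135/(-253) = -135*(-1/253) = 135/253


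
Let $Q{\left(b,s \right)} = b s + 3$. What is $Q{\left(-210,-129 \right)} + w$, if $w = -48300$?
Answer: $-21207$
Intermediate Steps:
$Q{\left(b,s \right)} = 3 + b s$
$Q{\left(-210,-129 \right)} + w = \left(3 - -27090\right) - 48300 = \left(3 + 27090\right) - 48300 = 27093 - 48300 = -21207$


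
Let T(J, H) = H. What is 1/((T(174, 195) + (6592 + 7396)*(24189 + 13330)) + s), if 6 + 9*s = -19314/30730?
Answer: 46095/24191391964916 ≈ 1.9054e-9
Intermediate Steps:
s = -33949/46095 (s = -⅔ + (-19314/30730)/9 = -⅔ + (-19314*1/30730)/9 = -⅔ + (⅑)*(-9657/15365) = -⅔ - 1073/15365 = -33949/46095 ≈ -0.73650)
1/((T(174, 195) + (6592 + 7396)*(24189 + 13330)) + s) = 1/((195 + (6592 + 7396)*(24189 + 13330)) - 33949/46095) = 1/((195 + 13988*37519) - 33949/46095) = 1/((195 + 524815772) - 33949/46095) = 1/(524815967 - 33949/46095) = 1/(24191391964916/46095) = 46095/24191391964916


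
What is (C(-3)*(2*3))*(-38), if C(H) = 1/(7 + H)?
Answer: -57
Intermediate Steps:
(C(-3)*(2*3))*(-38) = ((2*3)/(7 - 3))*(-38) = (6/4)*(-38) = ((¼)*6)*(-38) = (3/2)*(-38) = -57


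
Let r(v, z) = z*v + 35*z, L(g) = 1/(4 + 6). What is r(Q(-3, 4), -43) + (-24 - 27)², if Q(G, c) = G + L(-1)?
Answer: 12207/10 ≈ 1220.7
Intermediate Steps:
L(g) = ⅒ (L(g) = 1/10 = ⅒)
Q(G, c) = ⅒ + G (Q(G, c) = G + ⅒ = ⅒ + G)
r(v, z) = 35*z + v*z (r(v, z) = v*z + 35*z = 35*z + v*z)
r(Q(-3, 4), -43) + (-24 - 27)² = -43*(35 + (⅒ - 3)) + (-24 - 27)² = -43*(35 - 29/10) + (-51)² = -43*321/10 + 2601 = -13803/10 + 2601 = 12207/10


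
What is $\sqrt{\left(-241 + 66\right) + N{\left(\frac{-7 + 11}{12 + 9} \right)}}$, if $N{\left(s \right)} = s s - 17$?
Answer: $\frac{4 i \sqrt{5291}}{21} \approx 13.855 i$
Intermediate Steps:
$N{\left(s \right)} = -17 + s^{2}$ ($N{\left(s \right)} = s^{2} - 17 = -17 + s^{2}$)
$\sqrt{\left(-241 + 66\right) + N{\left(\frac{-7 + 11}{12 + 9} \right)}} = \sqrt{\left(-241 + 66\right) - \left(17 - \left(\frac{-7 + 11}{12 + 9}\right)^{2}\right)} = \sqrt{-175 - \left(17 - \left(\frac{4}{21}\right)^{2}\right)} = \sqrt{-175 + \left(-17 + \frac{16}{441}\right)} = \sqrt{-175 - \frac{7481}{441}} = \sqrt{- \frac{84656}{441}} = \frac{4 i \sqrt{5291}}{21}$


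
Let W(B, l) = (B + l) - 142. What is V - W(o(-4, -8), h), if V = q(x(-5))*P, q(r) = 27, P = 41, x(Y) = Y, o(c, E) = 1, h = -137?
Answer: 1385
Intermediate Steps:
W(B, l) = -142 + B + l
V = 1107 (V = 27*41 = 1107)
V - W(o(-4, -8), h) = 1107 - (-142 + 1 - 137) = 1107 - 1*(-278) = 1107 + 278 = 1385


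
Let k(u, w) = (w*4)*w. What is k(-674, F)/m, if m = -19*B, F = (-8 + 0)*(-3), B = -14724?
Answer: 64/7771 ≈ 0.0082358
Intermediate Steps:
F = 24 (F = -8*(-3) = 24)
k(u, w) = 4*w² (k(u, w) = (4*w)*w = 4*w²)
m = 279756 (m = -19*(-14724) = 279756)
k(-674, F)/m = (4*24²)/279756 = (4*576)*(1/279756) = 2304*(1/279756) = 64/7771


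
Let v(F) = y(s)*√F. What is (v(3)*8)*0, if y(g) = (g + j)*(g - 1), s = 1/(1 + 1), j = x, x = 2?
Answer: 0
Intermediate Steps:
j = 2
s = ½ (s = 1/2 = ½ ≈ 0.50000)
y(g) = (-1 + g)*(2 + g) (y(g) = (g + 2)*(g - 1) = (2 + g)*(-1 + g) = (-1 + g)*(2 + g))
v(F) = -5*√F/4 (v(F) = (-2 + ½ + (½)²)*√F = (-2 + ½ + ¼)*√F = -5*√F/4)
(v(3)*8)*0 = (-5*√3/4*8)*0 = -10*√3*0 = 0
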